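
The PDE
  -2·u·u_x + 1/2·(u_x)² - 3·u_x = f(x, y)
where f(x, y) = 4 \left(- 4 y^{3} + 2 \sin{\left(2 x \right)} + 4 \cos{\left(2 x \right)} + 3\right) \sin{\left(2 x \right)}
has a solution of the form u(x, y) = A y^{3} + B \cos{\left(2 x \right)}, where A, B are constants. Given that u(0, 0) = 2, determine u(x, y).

Substitute the ansatz u = A y^{3} + B \cos{\left(2 x \right)} into the left-hand side.
Derivatives of the ansatz:
  u_x = - 2 B \sin{\left(2 x \right)}
Term by term:
  -2·u·u_x = 4 A B y^{3} \sin{\left(2 x \right)} + 4 B^{2} \sin{\left(2 x \right)} \cos{\left(2 x \right)}
  1/2·(u_x)² = 2 B^{2} \sin^{2}{\left(2 x \right)}
  -3·u_x = 6 B \sin{\left(2 x \right)}
So the left-hand side equals
  4 A B y^{3} \sin{\left(2 x \right)} + 2 B^{2} \sin^{2}{\left(2 x \right)} + 4 B^{2} \sin{\left(2 x \right)} \cos{\left(2 x \right)} + 6 B \sin{\left(2 x \right)}
This must equal f(x, y) identically; expanded, f = - 16 y^{3} \sin{\left(2 x \right)} + 8 \sin^{2}{\left(2 x \right)} + 16 \sin{\left(2 x \right)} \cos{\left(2 x \right)} + 12 \sin{\left(2 x \right)}.
Matching coefficients of the independent functions:
  [y^{3} \sin{\left(2 x \right)}]:  4 A B = -16
  [\sin{\left(2 x \right)} \cos{\left(2 x \right)}]:  4 B^{2} = 16
  [\sin{\left(2 x \right)}]:  6 B = 12
  [\sin^{2}{\left(2 x \right)}]:  2 B^{2} = 8
Solving: A = -2, B = 2.
Check against the point condition:
  u(0, 0) = 2  ⟹  B = 2  ✓
Hence u(x, y) = - 2 y^{3} + 2 \cos{\left(2 x \right)}.

Answer: u(x, y) = - 2 y^{3} + 2 \cos{\left(2 x \right)}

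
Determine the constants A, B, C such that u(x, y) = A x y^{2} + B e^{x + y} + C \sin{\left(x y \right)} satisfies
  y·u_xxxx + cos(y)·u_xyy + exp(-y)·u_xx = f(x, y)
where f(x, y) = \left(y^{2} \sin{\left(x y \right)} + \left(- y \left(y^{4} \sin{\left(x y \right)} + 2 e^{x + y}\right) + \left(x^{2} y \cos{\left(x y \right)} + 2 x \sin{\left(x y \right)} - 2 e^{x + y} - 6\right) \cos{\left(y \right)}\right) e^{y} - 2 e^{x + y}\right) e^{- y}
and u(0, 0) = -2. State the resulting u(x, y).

Substitute the ansatz u = A x y^{2} + B e^{x + y} + C \sin{\left(x y \right)} into the left-hand side.
Derivatives of the ansatz:
  u_xxxx = B e^{x} e^{y} + C y^{4} \sin{\left(x y \right)}
  u_xyy = 2 A + B e^{x} e^{y} - C x^{2} y \cos{\left(x y \right)} - 2 C x \sin{\left(x y \right)}
  u_xx = B e^{x} e^{y} - C y^{2} \sin{\left(x y \right)}
Term by term:
  y·u_xxxx = B y e^{x} e^{y} + C y^{5} \sin{\left(x y \right)}
  cos(y)·u_xyy = 2 A \cos{\left(y \right)} + B e^{x} e^{y} \cos{\left(y \right)} - C x^{2} y \cos{\left(y \right)} \cos{\left(x y \right)} - 2 C x \sin{\left(x y \right)} \cos{\left(y \right)}
  exp(-y)·u_xx = B e^{x} - C y^{2} e^{- y} \sin{\left(x y \right)}
So the left-hand side equals
  2 A \cos{\left(y \right)} + B y e^{x} e^{y} + B e^{x} e^{y} \cos{\left(y \right)} + B e^{x} - C x^{2} y \cos{\left(y \right)} \cos{\left(x y \right)} - 2 C x \sin{\left(x y \right)} \cos{\left(y \right)} + C y^{5} \sin{\left(x y \right)} - C y^{2} e^{- y} \sin{\left(x y \right)}
This must equal f(x, y) identically; expanded, f = x^{2} y \cos{\left(y \right)} \cos{\left(x y \right)} + 2 x \sin{\left(x y \right)} \cos{\left(y \right)} - y^{5} \sin{\left(x y \right)} + y^{2} e^{- y} \sin{\left(x y \right)} - 2 y e^{x} e^{y} - 2 e^{x} e^{y} \cos{\left(y \right)} - 2 e^{x} - 6 \cos{\left(y \right)}.
Matching coefficients of the independent functions:
  [y^{5} \sin{\left(x y \right)}]:  C = -1
  [x \sin{\left(x y \right)} \cos{\left(y \right)}]:  - 2 C = 2
  [y e^{x} e^{y}, e^{x} e^{y} \cos{\left(y \right)}, e^{x}]:  B = -2
  [y^{2} e^{- y} \sin{\left(x y \right)}, x^{2} y \cos{\left(y \right)} \cos{\left(x y \right)}]:  - C = 1
  [\cos{\left(y \right)}]:  2 A = -6
Solving: A = -3, B = -2, C = -1.
Check against the point condition:
  u(0, 0) = -2  ⟹  B = -2  ✓
Hence u(x, y) = - 3 x y^{2} - 2 e^{x + y} - \sin{\left(x y \right)}.

Answer: u(x, y) = - 3 x y^{2} - 2 e^{x + y} - \sin{\left(x y \right)}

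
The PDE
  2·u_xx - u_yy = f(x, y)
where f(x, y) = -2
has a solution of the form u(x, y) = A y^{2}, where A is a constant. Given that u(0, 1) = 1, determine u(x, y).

Answer: u(x, y) = y^{2}

Derivation:
Substitute the ansatz u = A y^{2} into the left-hand side.
Derivatives of the ansatz:
  u_xx = 0
  u_yy = 2 A
Term by term:
  2·u_xx = 0
  -u_yy = - 2 A
So the left-hand side equals
  - 2 A
This must equal f(x, y) = -2 identically.
Matching coefficients of the independent functions:
  [constant term]:  - 2 A = -2
Solving: A = 1.
Check against the point condition:
  u(0, 1) = 1  ⟹  A = 1  ✓
Hence u(x, y) = y^{2}.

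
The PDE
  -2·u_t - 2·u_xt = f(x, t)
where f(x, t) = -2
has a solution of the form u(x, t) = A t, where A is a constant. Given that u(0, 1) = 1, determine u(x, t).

Answer: u(x, t) = t

Derivation:
Substitute the ansatz u = A t into the left-hand side.
Derivatives of the ansatz:
  u_t = A
  u_xt = 0
Term by term:
  -2·u_t = - 2 A
  -2·u_xt = 0
So the left-hand side equals
  - 2 A
This must equal f(x, t) = -2 identically.
Matching coefficients of the independent functions:
  [constant term]:  - 2 A = -2
Solving: A = 1.
Check against the point condition:
  u(0, 1) = 1  ⟹  A = 1  ✓
Hence u(x, t) = t.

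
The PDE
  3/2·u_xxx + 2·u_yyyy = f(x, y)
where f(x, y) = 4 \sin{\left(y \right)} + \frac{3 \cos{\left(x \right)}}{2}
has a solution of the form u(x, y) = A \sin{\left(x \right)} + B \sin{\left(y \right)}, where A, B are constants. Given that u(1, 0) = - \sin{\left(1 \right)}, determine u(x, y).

Answer: u(x, y) = - \sin{\left(x \right)} + 2 \sin{\left(y \right)}

Derivation:
Substitute the ansatz u = A \sin{\left(x \right)} + B \sin{\left(y \right)} into the left-hand side.
Derivatives of the ansatz:
  u_xxx = - A \cos{\left(x \right)}
  u_yyyy = B \sin{\left(y \right)}
Term by term:
  3/2·u_xxx = - \frac{3 A \cos{\left(x \right)}}{2}
  2·u_yyyy = 2 B \sin{\left(y \right)}
So the left-hand side equals
  - \frac{3 A \cos{\left(x \right)}}{2} + 2 B \sin{\left(y \right)}
This must equal f(x, y) = 4 \sin{\left(y \right)} + \frac{3 \cos{\left(x \right)}}{2} identically.
Matching coefficients of the independent functions:
  [\sin{\left(y \right)}]:  2 B = 4
  [\cos{\left(x \right)}]:  - \frac{3 A}{2} = \frac{3}{2}
Solving: A = -1, B = 2.
Check against the point condition:
  u(1, 0) = - \sin{\left(1 \right)}  ⟹  A \sin{\left(1 \right)} = - \sin{\left(1 \right)}  ✓
Hence u(x, y) = - \sin{\left(x \right)} + 2 \sin{\left(y \right)}.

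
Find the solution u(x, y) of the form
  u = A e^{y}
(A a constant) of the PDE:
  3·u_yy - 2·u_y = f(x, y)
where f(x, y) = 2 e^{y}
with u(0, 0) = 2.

Substitute the ansatz u = A e^{y} into the left-hand side.
Derivatives of the ansatz:
  u_yy = A e^{y}
  u_y = A e^{y}
Term by term:
  3·u_yy = 3 A e^{y}
  -2·u_y = - 2 A e^{y}
So the left-hand side equals
  A e^{y}
This must equal f(x, y) = 2 e^{y} identically.
Matching coefficients of the independent functions:
  [e^{y}]:  A = 2
Solving: A = 2.
Check against the point condition:
  u(0, 0) = 2  ⟹  A = 2  ✓
Hence u(x, y) = 2 e^{y}.

Answer: u(x, y) = 2 e^{y}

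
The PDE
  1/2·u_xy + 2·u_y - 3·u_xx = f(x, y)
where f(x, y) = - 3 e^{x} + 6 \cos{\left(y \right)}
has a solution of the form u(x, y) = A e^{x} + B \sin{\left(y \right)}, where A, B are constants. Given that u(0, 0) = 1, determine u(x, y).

Substitute the ansatz u = A e^{x} + B \sin{\left(y \right)} into the left-hand side.
Derivatives of the ansatz:
  u_xy = 0
  u_y = B \cos{\left(y \right)}
  u_xx = A e^{x}
Term by term:
  1/2·u_xy = 0
  2·u_y = 2 B \cos{\left(y \right)}
  -3·u_xx = - 3 A e^{x}
So the left-hand side equals
  - 3 A e^{x} + 2 B \cos{\left(y \right)}
This must equal f(x, y) = - 3 e^{x} + 6 \cos{\left(y \right)} identically.
Matching coefficients of the independent functions:
  [e^{x}]:  - 3 A = -3
  [\cos{\left(y \right)}]:  2 B = 6
Solving: A = 1, B = 3.
Check against the point condition:
  u(0, 0) = 1  ⟹  A = 1  ✓
Hence u(x, y) = e^{x} + 3 \sin{\left(y \right)}.

Answer: u(x, y) = e^{x} + 3 \sin{\left(y \right)}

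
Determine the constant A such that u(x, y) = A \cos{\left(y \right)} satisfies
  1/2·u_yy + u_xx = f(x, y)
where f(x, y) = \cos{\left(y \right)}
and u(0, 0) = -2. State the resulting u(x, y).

Substitute the ansatz u = A \cos{\left(y \right)} into the left-hand side.
Derivatives of the ansatz:
  u_yy = - A \cos{\left(y \right)}
  u_xx = 0
Term by term:
  1/2·u_yy = - \frac{A \cos{\left(y \right)}}{2}
  u_xx = 0
So the left-hand side equals
  - \frac{A \cos{\left(y \right)}}{2}
This must equal f(x, y) = \cos{\left(y \right)} identically.
Matching coefficients of the independent functions:
  [\cos{\left(y \right)}]:  - \frac{A}{2} = 1
Solving: A = -2.
Check against the point condition:
  u(0, 0) = -2  ⟹  A = -2  ✓
Hence u(x, y) = - 2 \cos{\left(y \right)}.

Answer: u(x, y) = - 2 \cos{\left(y \right)}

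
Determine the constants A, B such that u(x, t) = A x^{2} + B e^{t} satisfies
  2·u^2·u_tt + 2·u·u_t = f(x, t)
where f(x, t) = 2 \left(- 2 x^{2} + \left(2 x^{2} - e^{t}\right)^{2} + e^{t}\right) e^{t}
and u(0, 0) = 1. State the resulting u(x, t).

Substitute the ansatz u = A x^{2} + B e^{t} into the left-hand side.
Derivatives of the ansatz:
  u_tt = B e^{t}
  u_t = B e^{t}
Term by term:
  2·u^2·u_tt = 2 A^{2} B x^{4} e^{t} + 4 A B^{2} x^{2} e^{2 t} + 2 B^{3} e^{3 t}
  2·u·u_t = 2 A B x^{2} e^{t} + 2 B^{2} e^{2 t}
So the left-hand side equals
  2 A^{2} B x^{4} e^{t} + 4 A B^{2} x^{2} e^{2 t} + 2 A B x^{2} e^{t} + 2 B^{3} e^{3 t} + 2 B^{2} e^{2 t}
This must equal f(x, t) identically; expanded, f = 8 x^{4} e^{t} - 8 x^{2} e^{2 t} - 4 x^{2} e^{t} + 2 e^{3 t} + 2 e^{2 t}.
Matching coefficients of the independent functions:
  [x^{2} e^{t}]:  2 A B = -4
  [x^{2} e^{2 t}]:  4 A B^{2} = -8
  [x^{4} e^{t}]:  2 A^{2} B = 8
  [e^{2 t}]:  2 B^{2} = 2
  [e^{3 t}]:  2 B^{3} = 2
Solving: A = -2, B = 1.
Check against the point condition:
  u(0, 0) = 1  ⟹  B = 1  ✓
Hence u(x, t) = - 2 x^{2} + e^{t}.

Answer: u(x, t) = - 2 x^{2} + e^{t}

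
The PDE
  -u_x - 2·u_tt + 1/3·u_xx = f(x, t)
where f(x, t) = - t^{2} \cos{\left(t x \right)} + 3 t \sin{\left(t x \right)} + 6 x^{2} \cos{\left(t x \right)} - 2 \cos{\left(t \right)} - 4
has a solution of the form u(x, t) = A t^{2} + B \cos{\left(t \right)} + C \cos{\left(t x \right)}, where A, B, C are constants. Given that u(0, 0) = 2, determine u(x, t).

Substitute the ansatz u = A t^{2} + B \cos{\left(t \right)} + C \cos{\left(t x \right)} into the left-hand side.
Derivatives of the ansatz:
  u_x = - C t \sin{\left(t x \right)}
  u_tt = 2 A - B \cos{\left(t \right)} - C x^{2} \cos{\left(t x \right)}
  u_xx = - C t^{2} \cos{\left(t x \right)}
Term by term:
  -u_x = C t \sin{\left(t x \right)}
  -2·u_tt = - 4 A + 2 B \cos{\left(t \right)} + 2 C x^{2} \cos{\left(t x \right)}
  1/3·u_xx = - \frac{C t^{2} \cos{\left(t x \right)}}{3}
So the left-hand side equals
  - 4 A + 2 B \cos{\left(t \right)} - \frac{C t^{2} \cos{\left(t x \right)}}{3} + C t \sin{\left(t x \right)} + 2 C x^{2} \cos{\left(t x \right)}
This must equal f(x, t) = - t^{2} \cos{\left(t x \right)} + 3 t \sin{\left(t x \right)} + 6 x^{2} \cos{\left(t x \right)} - 2 \cos{\left(t \right)} - 4 identically.
Matching coefficients of the independent functions:
  [constant term]:  - 4 A = -4
  [t \sin{\left(t x \right)}]:  C = 3
  [t^{2} \cos{\left(t x \right)}]:  - \frac{C}{3} = -1
  [x^{2} \cos{\left(t x \right)}]:  2 C = 6
  [\cos{\left(t \right)}]:  2 B = -2
Solving: A = 1, B = -1, C = 3.
Check against the point condition:
  u(0, 0) = 2  ⟹  B + C = 2  ✓
Hence u(x, t) = t^{2} - \cos{\left(t \right)} + 3 \cos{\left(t x \right)}.

Answer: u(x, t) = t^{2} - \cos{\left(t \right)} + 3 \cos{\left(t x \right)}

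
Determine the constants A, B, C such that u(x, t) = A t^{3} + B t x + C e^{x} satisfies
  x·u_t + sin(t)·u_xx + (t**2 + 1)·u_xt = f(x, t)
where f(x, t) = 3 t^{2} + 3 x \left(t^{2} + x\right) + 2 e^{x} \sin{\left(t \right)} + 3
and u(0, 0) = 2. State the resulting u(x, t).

Answer: u(x, t) = t^{3} + 3 t x + 2 e^{x}

Derivation:
Substitute the ansatz u = A t^{3} + B t x + C e^{x} into the left-hand side.
Derivatives of the ansatz:
  u_t = 3 A t^{2} + B x
  u_xx = C e^{x}
  u_xt = B
Term by term:
  x·u_t = 3 A t^{2} x + B x^{2}
  sin(t)·u_xx = C e^{x} \sin{\left(t \right)}
  (t**2 + 1)·u_xt = B t^{2} + B
So the left-hand side equals
  3 A t^{2} x + B t^{2} + B x^{2} + B + C e^{x} \sin{\left(t \right)}
This must equal f(x, t) identically; expanded, f = 3 t^{2} x + 3 t^{2} + 3 x^{2} + 2 e^{x} \sin{\left(t \right)} + 3.
Matching coefficients of the independent functions:
  [constant term, t^{2}, x^{2}]:  B = 3
  [t^{2} x]:  3 A = 3
  [e^{x} \sin{\left(t \right)}]:  C = 2
Solving: A = 1, B = 3, C = 2.
Check against the point condition:
  u(0, 0) = 2  ⟹  C = 2  ✓
Hence u(x, t) = t^{3} + 3 t x + 2 e^{x}.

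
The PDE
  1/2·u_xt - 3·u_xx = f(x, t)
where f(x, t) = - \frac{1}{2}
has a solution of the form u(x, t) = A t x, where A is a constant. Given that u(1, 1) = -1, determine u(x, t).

Substitute the ansatz u = A t x into the left-hand side.
Derivatives of the ansatz:
  u_xt = A
  u_xx = 0
Term by term:
  1/2·u_xt = \frac{A}{2}
  -3·u_xx = 0
So the left-hand side equals
  \frac{A}{2}
This must equal f(x, t) = - \frac{1}{2} identically.
Matching coefficients of the independent functions:
  [constant term]:  \frac{A}{2} = - \frac{1}{2}
Solving: A = -1.
Check against the point condition:
  u(1, 1) = -1  ⟹  A = -1  ✓
Hence u(x, t) = - t x.

Answer: u(x, t) = - t x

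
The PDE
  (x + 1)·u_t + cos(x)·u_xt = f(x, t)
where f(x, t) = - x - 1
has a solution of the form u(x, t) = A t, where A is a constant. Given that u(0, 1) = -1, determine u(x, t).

Substitute the ansatz u = A t into the left-hand side.
Derivatives of the ansatz:
  u_t = A
  u_xt = 0
Term by term:
  (x + 1)·u_t = A x + A
  cos(x)·u_xt = 0
So the left-hand side equals
  A x + A
This must equal f(x, t) = - x - 1 identically.
Matching coefficients of the independent functions:
  [constant term, x]:  A = -1
Solving: A = -1.
Check against the point condition:
  u(0, 1) = -1  ⟹  A = -1  ✓
Hence u(x, t) = - t.

Answer: u(x, t) = - t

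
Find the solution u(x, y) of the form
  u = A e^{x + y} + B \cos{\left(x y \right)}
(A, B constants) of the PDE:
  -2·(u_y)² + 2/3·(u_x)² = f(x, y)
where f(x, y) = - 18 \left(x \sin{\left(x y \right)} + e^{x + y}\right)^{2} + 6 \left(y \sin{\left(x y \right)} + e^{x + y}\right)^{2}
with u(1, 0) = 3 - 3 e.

Answer: u(x, y) = - 3 e^{x + y} + 3 \cos{\left(x y \right)}

Derivation:
Substitute the ansatz u = A e^{x + y} + B \cos{\left(x y \right)} into the left-hand side.
Derivatives of the ansatz:
  u_y = A e^{x} e^{y} - B x \sin{\left(x y \right)}
  u_x = A e^{x} e^{y} - B y \sin{\left(x y \right)}
Term by term:
  -2·(u_y)² = - 2 A^{2} e^{2 x} e^{2 y} + 4 A B x e^{x} e^{y} \sin{\left(x y \right)} - 2 B^{2} x^{2} \sin^{2}{\left(x y \right)}
  2/3·(u_x)² = \frac{2 A^{2} e^{2 x} e^{2 y}}{3} - \frac{4 A B y e^{x} e^{y} \sin{\left(x y \right)}}{3} + \frac{2 B^{2} y^{2} \sin^{2}{\left(x y \right)}}{3}
So the left-hand side equals
  - \frac{4 A^{2} e^{2 x} e^{2 y}}{3} + 4 A B x e^{x} e^{y} \sin{\left(x y \right)} - \frac{4 A B y e^{x} e^{y} \sin{\left(x y \right)}}{3} - 2 B^{2} x^{2} \sin^{2}{\left(x y \right)} + \frac{2 B^{2} y^{2} \sin^{2}{\left(x y \right)}}{3}
This must equal f(x, y) identically; expanded, f = - 18 x^{2} \sin^{2}{\left(x y \right)} - 36 x e^{x} e^{y} \sin{\left(x y \right)} + 6 y^{2} \sin^{2}{\left(x y \right)} + 12 y e^{x} e^{y} \sin{\left(x y \right)} - 12 e^{2 x} e^{2 y}.
Matching coefficients of the independent functions:
  [x^{2} \sin^{2}{\left(x y \right)}]:  - 2 B^{2} = -18
  [y^{2} \sin^{2}{\left(x y \right)}]:  \frac{2 B^{2}}{3} = 6
  [e^{2 x} e^{2 y}]:  - \frac{4 A^{2}}{3} = -12
  [x e^{x} e^{y} \sin{\left(x y \right)}]:  4 A B = -36
  [y e^{x} e^{y} \sin{\left(x y \right)}]:  - \frac{4 A B}{3} = 12
These equations allow (A, B) = (-3, 3) or (3, -3).
Impose the point condition(s):
  u(1, 0) = 3 - 3 e  ⟹  e A + B = 3 - 3 e
Only A = -3, B = 3 satisfies everything.
Hence u(x, y) = - 3 e^{x + y} + 3 \cos{\left(x y \right)}.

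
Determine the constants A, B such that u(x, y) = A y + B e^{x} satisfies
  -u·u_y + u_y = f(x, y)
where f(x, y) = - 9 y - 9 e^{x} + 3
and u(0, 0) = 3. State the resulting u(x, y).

Substitute the ansatz u = A y + B e^{x} into the left-hand side.
Derivatives of the ansatz:
  u_y = A
Term by term:
  -u·u_y = - A^{2} y - A B e^{x}
  u_y = A
So the left-hand side equals
  - A^{2} y - A B e^{x} + A
This must equal f(x, y) = - 9 y - 9 e^{x} + 3 identically.
Matching coefficients of the independent functions:
  [constant term]:  A = 3
  [y]:  - A^{2} = -9
  [e^{x}]:  - A B = -9
Solving: A = 3, B = 3.
Check against the point condition:
  u(0, 0) = 3  ⟹  B = 3  ✓
Hence u(x, y) = 3 y + 3 e^{x}.

Answer: u(x, y) = 3 y + 3 e^{x}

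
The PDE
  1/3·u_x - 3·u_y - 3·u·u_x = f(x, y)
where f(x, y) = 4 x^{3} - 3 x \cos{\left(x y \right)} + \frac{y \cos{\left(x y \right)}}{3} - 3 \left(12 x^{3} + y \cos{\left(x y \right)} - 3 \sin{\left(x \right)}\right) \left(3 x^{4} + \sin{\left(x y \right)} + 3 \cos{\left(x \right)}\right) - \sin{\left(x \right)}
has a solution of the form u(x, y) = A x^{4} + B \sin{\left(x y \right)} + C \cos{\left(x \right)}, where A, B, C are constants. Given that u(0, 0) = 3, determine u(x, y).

Answer: u(x, y) = 3 x^{4} + \sin{\left(x y \right)} + 3 \cos{\left(x \right)}

Derivation:
Substitute the ansatz u = A x^{4} + B \sin{\left(x y \right)} + C \cos{\left(x \right)} into the left-hand side.
Derivatives of the ansatz:
  u_x = 4 A x^{3} + B y \cos{\left(x y \right)} - C \sin{\left(x \right)}
  u_y = B x \cos{\left(x y \right)}
Term by term:
  1/3·u_x = \frac{4 A x^{3}}{3} + \frac{B y \cos{\left(x y \right)}}{3} - \frac{C \sin{\left(x \right)}}{3}
  -3·u_y = - 3 B x \cos{\left(x y \right)}
  -3·u·u_x = - 12 A^{2} x^{7} - 3 A B x^{4} y \cos{\left(x y \right)} - 12 A B x^{3} \sin{\left(x y \right)} + 3 A C x^{4} \sin{\left(x \right)} - 12 A C x^{3} \cos{\left(x \right)} - 3 B^{2} y \sin{\left(x y \right)} \cos{\left(x y \right)} - 3 B C y \cos{\left(x \right)} \cos{\left(x y \right)} + 3 B C \sin{\left(x \right)} \sin{\left(x y \right)} + 3 C^{2} \sin{\left(x \right)} \cos{\left(x \right)}
So the left-hand side equals
  - 12 A^{2} x^{7} - 3 A B x^{4} y \cos{\left(x y \right)} - 12 A B x^{3} \sin{\left(x y \right)} + 3 A C x^{4} \sin{\left(x \right)} - 12 A C x^{3} \cos{\left(x \right)} + \frac{4 A x^{3}}{3} - 3 B^{2} y \sin{\left(x y \right)} \cos{\left(x y \right)} - 3 B C y \cos{\left(x \right)} \cos{\left(x y \right)} + 3 B C \sin{\left(x \right)} \sin{\left(x y \right)} - 3 B x \cos{\left(x y \right)} + \frac{B y \cos{\left(x y \right)}}{3} + 3 C^{2} \sin{\left(x \right)} \cos{\left(x \right)} - \frac{C \sin{\left(x \right)}}{3}
This must equal f(x, y) identically; expanded, f = - 108 x^{7} - 9 x^{4} y \cos{\left(x y \right)} + 27 x^{4} \sin{\left(x \right)} - 36 x^{3} \sin{\left(x y \right)} - 108 x^{3} \cos{\left(x \right)} + 4 x^{3} - 3 x \cos{\left(x y \right)} - 3 y \sin{\left(x y \right)} \cos{\left(x y \right)} - 9 y \cos{\left(x \right)} \cos{\left(x y \right)} + \frac{y \cos{\left(x y \right)}}{3} + 9 \sin{\left(x \right)} \sin{\left(x y \right)} + 27 \sin{\left(x \right)} \cos{\left(x \right)} - \sin{\left(x \right)}.
Matching coefficients of the independent functions:
  [x^{3}]:  \frac{4 A}{3} = 4
  [x^{7}]:  - 12 A^{2} = -108
  [x \cos{\left(x y \right)}]:  - 3 B = -3
  [x^{3} \sin{\left(x y \right)}]:  - 12 A B = -36
  [x^{3} \cos{\left(x \right)}]:  - 12 A C = -108
  [x^{4} \sin{\left(x \right)}]:  3 A C = 27
  [y \cos{\left(x y \right)}]:  \frac{B}{3} = \frac{1}{3}
  [\sin{\left(x \right)} \sin{\left(x y \right)}]:  3 B C = 9
  [\sin{\left(x \right)} \cos{\left(x \right)}]:  3 C^{2} = 27
  [x^{4} y \cos{\left(x y \right)}]:  - 3 A B = -9
  [y \sin{\left(x y \right)} \cos{\left(x y \right)}]:  - 3 B^{2} = -3
  [y \cos{\left(x \right)} \cos{\left(x y \right)}]:  - 3 B C = -9
  [\sin{\left(x \right)}]:  - \frac{C}{3} = -1
Solving: A = 3, B = 1, C = 3.
Check against the point condition:
  u(0, 0) = 3  ⟹  C = 3  ✓
Hence u(x, y) = 3 x^{4} + \sin{\left(x y \right)} + 3 \cos{\left(x \right)}.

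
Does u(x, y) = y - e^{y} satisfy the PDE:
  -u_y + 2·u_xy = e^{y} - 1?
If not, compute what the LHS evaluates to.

Answer: Yes

Derivation:
Evaluate each term of the left-hand side for u = y - e^{y}.
Derivatives:
  u_y = 1 - e^{y}
  u_xy = 0
Terms:
  -u_y = e^{y} - 1
  2·u_xy = 0
Sum: LHS = e^{y} - 1
This is exactly the given right-hand side, so u is a solution.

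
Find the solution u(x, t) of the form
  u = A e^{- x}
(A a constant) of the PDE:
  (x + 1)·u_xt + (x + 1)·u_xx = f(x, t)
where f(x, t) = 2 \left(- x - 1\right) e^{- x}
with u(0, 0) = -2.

Answer: u(x, t) = - 2 e^{- x}

Derivation:
Substitute the ansatz u = A e^{- x} into the left-hand side.
Derivatives of the ansatz:
  u_xt = 0
  u_xx = A e^{- x}
Term by term:
  (x + 1)·u_xt = 0
  (x + 1)·u_xx = A x e^{- x} + A e^{- x}
So the left-hand side equals
  A x e^{- x} + A e^{- x}
This must equal f(x, t) identically; expanded, f = - 2 x e^{- x} - 2 e^{- x}.
Matching coefficients of the independent functions:
  [x e^{- x}, e^{- x}]:  A = -2
Solving: A = -2.
Check against the point condition:
  u(0, 0) = -2  ⟹  A = -2  ✓
Hence u(x, t) = - 2 e^{- x}.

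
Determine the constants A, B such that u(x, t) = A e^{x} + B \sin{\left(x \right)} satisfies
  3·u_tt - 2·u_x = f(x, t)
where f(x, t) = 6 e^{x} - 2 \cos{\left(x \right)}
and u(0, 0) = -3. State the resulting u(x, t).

Answer: u(x, t) = - 3 e^{x} + \sin{\left(x \right)}

Derivation:
Substitute the ansatz u = A e^{x} + B \sin{\left(x \right)} into the left-hand side.
Derivatives of the ansatz:
  u_tt = 0
  u_x = A e^{x} + B \cos{\left(x \right)}
Term by term:
  3·u_tt = 0
  -2·u_x = - 2 A e^{x} - 2 B \cos{\left(x \right)}
So the left-hand side equals
  - 2 A e^{x} - 2 B \cos{\left(x \right)}
This must equal f(x, t) = 6 e^{x} - 2 \cos{\left(x \right)} identically.
Matching coefficients of the independent functions:
  [e^{x}]:  - 2 A = 6
  [\cos{\left(x \right)}]:  - 2 B = -2
Solving: A = -3, B = 1.
Check against the point condition:
  u(0, 0) = -3  ⟹  A = -3  ✓
Hence u(x, t) = - 3 e^{x} + \sin{\left(x \right)}.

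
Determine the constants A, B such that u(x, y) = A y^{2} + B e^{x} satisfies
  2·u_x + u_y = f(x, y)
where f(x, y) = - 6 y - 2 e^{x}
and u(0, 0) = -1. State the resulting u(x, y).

Substitute the ansatz u = A y^{2} + B e^{x} into the left-hand side.
Derivatives of the ansatz:
  u_x = B e^{x}
  u_y = 2 A y
Term by term:
  2·u_x = 2 B e^{x}
  u_y = 2 A y
So the left-hand side equals
  2 A y + 2 B e^{x}
This must equal f(x, y) = - 6 y - 2 e^{x} identically.
Matching coefficients of the independent functions:
  [y]:  2 A = -6
  [e^{x}]:  2 B = -2
Solving: A = -3, B = -1.
Check against the point condition:
  u(0, 0) = -1  ⟹  B = -1  ✓
Hence u(x, y) = - 3 y^{2} - e^{x}.

Answer: u(x, y) = - 3 y^{2} - e^{x}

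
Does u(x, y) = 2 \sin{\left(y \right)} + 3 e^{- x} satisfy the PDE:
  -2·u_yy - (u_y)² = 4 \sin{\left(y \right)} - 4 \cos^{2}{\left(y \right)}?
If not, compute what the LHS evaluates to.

Evaluate each term of the left-hand side for u = 2 \sin{\left(y \right)} + 3 e^{- x}.
Derivatives:
  u_yy = - 2 \sin{\left(y \right)}
  u_y = 2 \cos{\left(y \right)}
Terms:
  -2·u_yy = 4 \sin{\left(y \right)}
  -(u_y)² = - 4 \cos^{2}{\left(y \right)}
Sum: LHS = 4 \sin{\left(y \right)} - 4 \cos^{2}{\left(y \right)}
This is exactly the given right-hand side, so u is a solution.

Answer: Yes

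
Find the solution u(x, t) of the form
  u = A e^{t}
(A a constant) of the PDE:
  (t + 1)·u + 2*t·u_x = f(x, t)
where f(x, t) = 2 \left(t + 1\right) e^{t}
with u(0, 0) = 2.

Answer: u(x, t) = 2 e^{t}

Derivation:
Substitute the ansatz u = A e^{t} into the left-hand side.
Derivatives of the ansatz:
  u_x = 0
Term by term:
  (t + 1)·u = A t e^{t} + A e^{t}
  2*t·u_x = 0
So the left-hand side equals
  A t e^{t} + A e^{t}
This must equal f(x, t) identically; expanded, f = 2 t e^{t} + 2 e^{t}.
Matching coefficients of the independent functions:
  [t e^{t}, e^{t}]:  A = 2
Solving: A = 2.
Check against the point condition:
  u(0, 0) = 2  ⟹  A = 2  ✓
Hence u(x, t) = 2 e^{t}.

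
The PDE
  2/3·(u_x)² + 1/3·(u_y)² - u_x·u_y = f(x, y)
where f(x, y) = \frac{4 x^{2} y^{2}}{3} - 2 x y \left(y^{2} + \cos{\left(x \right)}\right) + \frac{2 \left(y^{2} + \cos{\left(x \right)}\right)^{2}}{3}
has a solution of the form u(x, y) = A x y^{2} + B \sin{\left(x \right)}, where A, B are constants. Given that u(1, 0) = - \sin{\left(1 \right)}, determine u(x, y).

Substitute the ansatz u = A x y^{2} + B \sin{\left(x \right)} into the left-hand side.
Derivatives of the ansatz:
  u_x = A y^{2} + B \cos{\left(x \right)}
  u_y = 2 A x y
Term by term:
  2/3·(u_x)² = \frac{2 A^{2} y^{4}}{3} + \frac{4 A B y^{2} \cos{\left(x \right)}}{3} + \frac{2 B^{2} \cos^{2}{\left(x \right)}}{3}
  1/3·(u_y)² = \frac{4 A^{2} x^{2} y^{2}}{3}
  -u_x·u_y = - 2 A^{2} x y^{3} - 2 A B x y \cos{\left(x \right)}
So the left-hand side equals
  \frac{4 A^{2} x^{2} y^{2}}{3} - 2 A^{2} x y^{3} + \frac{2 A^{2} y^{4}}{3} - 2 A B x y \cos{\left(x \right)} + \frac{4 A B y^{2} \cos{\left(x \right)}}{3} + \frac{2 B^{2} \cos^{2}{\left(x \right)}}{3}
This must equal f(x, y) identically; expanded, f = \frac{4 x^{2} y^{2}}{3} - 2 x y^{3} - 2 x y \cos{\left(x \right)} + \frac{2 y^{4}}{3} + \frac{4 y^{2} \cos{\left(x \right)}}{3} + \frac{2 \cos^{2}{\left(x \right)}}{3}.
Matching coefficients of the independent functions:
  [y^{4}]:  \frac{2 A^{2}}{3} = \frac{2}{3}
  [x y^{3}]:  - 2 A^{2} = -2
  [x^{2} y^{2}]:  \frac{4 A^{2}}{3} = \frac{4}{3}
  [y^{2} \cos{\left(x \right)}]:  \frac{4 A B}{3} = \frac{4}{3}
  [x y \cos{\left(x \right)}]:  - 2 A B = -2
  [\cos^{2}{\left(x \right)}]:  \frac{2 B^{2}}{3} = \frac{2}{3}
These equations allow (A, B) = (-1, -1) or (1, 1).
Impose the point condition(s):
  u(1, 0) = - \sin{\left(1 \right)}  ⟹  B \sin{\left(1 \right)} = - \sin{\left(1 \right)}
Only A = -1, B = -1 satisfies everything.
Hence u(x, y) = - x y^{2} - \sin{\left(x \right)}.

Answer: u(x, y) = - x y^{2} - \sin{\left(x \right)}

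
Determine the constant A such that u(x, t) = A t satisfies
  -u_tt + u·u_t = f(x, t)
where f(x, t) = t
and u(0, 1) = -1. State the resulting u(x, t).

Answer: u(x, t) = - t

Derivation:
Substitute the ansatz u = A t into the left-hand side.
Derivatives of the ansatz:
  u_tt = 0
  u_t = A
Term by term:
  -u_tt = 0
  u·u_t = A^{2} t
So the left-hand side equals
  A^{2} t
This must equal f(x, t) = t identically.
Matching coefficients of the independent functions:
  [t]:  A^{2} = 1
These equations allow (A) = (-1) or (1).
Impose the point condition(s):
  u(0, 1) = -1  ⟹  A = -1
Only A = -1 satisfies everything.
Hence u(x, t) = - t.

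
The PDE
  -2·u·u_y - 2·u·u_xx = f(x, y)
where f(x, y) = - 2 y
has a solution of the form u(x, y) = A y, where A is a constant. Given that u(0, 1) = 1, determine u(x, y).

Substitute the ansatz u = A y into the left-hand side.
Derivatives of the ansatz:
  u_y = A
  u_xx = 0
Term by term:
  -2·u·u_y = - 2 A^{2} y
  -2·u·u_xx = 0
So the left-hand side equals
  - 2 A^{2} y
This must equal f(x, y) = - 2 y identically.
Matching coefficients of the independent functions:
  [y]:  - 2 A^{2} = -2
These equations allow (A) = (-1) or (1).
Impose the point condition(s):
  u(0, 1) = 1  ⟹  A = 1
Only A = 1 satisfies everything.
Hence u(x, y) = y.

Answer: u(x, y) = y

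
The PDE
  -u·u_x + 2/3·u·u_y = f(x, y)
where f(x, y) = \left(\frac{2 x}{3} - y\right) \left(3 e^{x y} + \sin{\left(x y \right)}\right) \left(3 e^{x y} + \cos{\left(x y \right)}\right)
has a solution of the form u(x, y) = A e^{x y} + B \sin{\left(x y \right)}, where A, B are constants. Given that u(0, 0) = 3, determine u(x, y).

Substitute the ansatz u = A e^{x y} + B \sin{\left(x y \right)} into the left-hand side.
Derivatives of the ansatz:
  u_x = A y e^{x y} + B y \cos{\left(x y \right)}
  u_y = A x e^{x y} + B x \cos{\left(x y \right)}
Term by term:
  -u·u_x = - A^{2} y e^{2 x y} - A B y e^{x y} \sin{\left(x y \right)} - A B y e^{x y} \cos{\left(x y \right)} - B^{2} y \sin{\left(x y \right)} \cos{\left(x y \right)}
  2/3·u·u_y = \frac{2 A^{2} x e^{2 x y}}{3} + \frac{2 A B x e^{x y} \sin{\left(x y \right)}}{3} + \frac{2 A B x e^{x y} \cos{\left(x y \right)}}{3} + \frac{2 B^{2} x \sin{\left(x y \right)} \cos{\left(x y \right)}}{3}
So the left-hand side equals
  \frac{2 A^{2} x e^{2 x y}}{3} - A^{2} y e^{2 x y} + \frac{2 A B x e^{x y} \sin{\left(x y \right)}}{3} + \frac{2 A B x e^{x y} \cos{\left(x y \right)}}{3} - A B y e^{x y} \sin{\left(x y \right)} - A B y e^{x y} \cos{\left(x y \right)} + \frac{2 B^{2} x \sin{\left(x y \right)} \cos{\left(x y \right)}}{3} - B^{2} y \sin{\left(x y \right)} \cos{\left(x y \right)}
This must equal f(x, y) identically; expanded, f = 6 x e^{2 x y} + 2 x e^{x y} \sin{\left(x y \right)} + 2 x e^{x y} \cos{\left(x y \right)} + \frac{2 x \sin{\left(x y \right)} \cos{\left(x y \right)}}{3} - 9 y e^{2 x y} - 3 y e^{x y} \sin{\left(x y \right)} - 3 y e^{x y} \cos{\left(x y \right)} - y \sin{\left(x y \right)} \cos{\left(x y \right)}.
Matching coefficients of the independent functions:
  [x e^{2 x y}]:  \frac{2 A^{2}}{3} = 6
  [y e^{2 x y}]:  - A^{2} = -9
  [x e^{x y} \sin{\left(x y \right)}, x e^{x y} \cos{\left(x y \right)}]:  \frac{2 A B}{3} = 2
  [x \sin{\left(x y \right)} \cos{\left(x y \right)}]:  \frac{2 B^{2}}{3} = \frac{2}{3}
  [y e^{x y} \sin{\left(x y \right)}, y e^{x y} \cos{\left(x y \right)}]:  - A B = -3
  [y \sin{\left(x y \right)} \cos{\left(x y \right)}]:  - B^{2} = -1
These equations allow (A, B) = (-3, -1) or (3, 1).
Impose the point condition(s):
  u(0, 0) = 3  ⟹  A = 3
Only A = 3, B = 1 satisfies everything.
Hence u(x, y) = 3 e^{x y} + \sin{\left(x y \right)}.

Answer: u(x, y) = 3 e^{x y} + \sin{\left(x y \right)}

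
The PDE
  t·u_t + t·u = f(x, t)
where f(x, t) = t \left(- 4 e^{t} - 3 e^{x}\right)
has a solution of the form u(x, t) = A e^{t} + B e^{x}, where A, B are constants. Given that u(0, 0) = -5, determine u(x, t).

Substitute the ansatz u = A e^{t} + B e^{x} into the left-hand side.
Derivatives of the ansatz:
  u_t = A e^{t}
Term by term:
  t·u_t = A t e^{t}
  t·u = A t e^{t} + B t e^{x}
So the left-hand side equals
  2 A t e^{t} + B t e^{x}
This must equal f(x, t) = t \left(- 4 e^{t} - 3 e^{x}\right) identically.
Matching coefficients of the independent functions:
  [t e^{t}]:  2 A = -4
  [t e^{x}]:  B = -3
Solving: A = -2, B = -3.
Check against the point condition:
  u(0, 0) = -5  ⟹  A + B = -5  ✓
Hence u(x, t) = - 2 e^{t} - 3 e^{x}.

Answer: u(x, t) = - 2 e^{t} - 3 e^{x}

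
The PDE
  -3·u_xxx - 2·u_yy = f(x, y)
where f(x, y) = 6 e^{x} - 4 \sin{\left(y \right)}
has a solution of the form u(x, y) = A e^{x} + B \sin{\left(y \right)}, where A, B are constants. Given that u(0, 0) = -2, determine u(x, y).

Substitute the ansatz u = A e^{x} + B \sin{\left(y \right)} into the left-hand side.
Derivatives of the ansatz:
  u_xxx = A e^{x}
  u_yy = - B \sin{\left(y \right)}
Term by term:
  -3·u_xxx = - 3 A e^{x}
  -2·u_yy = 2 B \sin{\left(y \right)}
So the left-hand side equals
  - 3 A e^{x} + 2 B \sin{\left(y \right)}
This must equal f(x, y) = 6 e^{x} - 4 \sin{\left(y \right)} identically.
Matching coefficients of the independent functions:
  [e^{x}]:  - 3 A = 6
  [\sin{\left(y \right)}]:  2 B = -4
Solving: A = -2, B = -2.
Check against the point condition:
  u(0, 0) = -2  ⟹  A = -2  ✓
Hence u(x, y) = - 2 e^{x} - 2 \sin{\left(y \right)}.

Answer: u(x, y) = - 2 e^{x} - 2 \sin{\left(y \right)}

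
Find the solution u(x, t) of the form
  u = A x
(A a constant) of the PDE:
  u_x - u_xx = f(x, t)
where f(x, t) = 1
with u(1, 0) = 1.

Substitute the ansatz u = A x into the left-hand side.
Derivatives of the ansatz:
  u_x = A
  u_xx = 0
Term by term:
  u_x = A
  -u_xx = 0
So the left-hand side equals
  A
This must equal f(x, t) = 1 identically.
Matching coefficients of the independent functions:
  [constant term]:  A = 1
Solving: A = 1.
Check against the point condition:
  u(1, 0) = 1  ⟹  A = 1  ✓
Hence u(x, t) = x.

Answer: u(x, t) = x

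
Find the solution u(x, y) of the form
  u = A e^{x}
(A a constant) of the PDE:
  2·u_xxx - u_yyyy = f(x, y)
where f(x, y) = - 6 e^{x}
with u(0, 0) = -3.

Substitute the ansatz u = A e^{x} into the left-hand side.
Derivatives of the ansatz:
  u_xxx = A e^{x}
  u_yyyy = 0
Term by term:
  2·u_xxx = 2 A e^{x}
  -u_yyyy = 0
So the left-hand side equals
  2 A e^{x}
This must equal f(x, y) = - 6 e^{x} identically.
Matching coefficients of the independent functions:
  [e^{x}]:  2 A = -6
Solving: A = -3.
Check against the point condition:
  u(0, 0) = -3  ⟹  A = -3  ✓
Hence u(x, y) = - 3 e^{x}.

Answer: u(x, y) = - 3 e^{x}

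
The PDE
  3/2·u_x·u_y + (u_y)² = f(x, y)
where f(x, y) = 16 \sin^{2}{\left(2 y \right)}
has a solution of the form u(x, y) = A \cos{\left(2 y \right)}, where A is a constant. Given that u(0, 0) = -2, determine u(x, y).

Answer: u(x, y) = - 2 \cos{\left(2 y \right)}

Derivation:
Substitute the ansatz u = A \cos{\left(2 y \right)} into the left-hand side.
Derivatives of the ansatz:
  u_x = 0
  u_y = - 2 A \sin{\left(2 y \right)}
Term by term:
  3/2·u_x·u_y = 0
  (u_y)² = 4 A^{2} \sin^{2}{\left(2 y \right)}
So the left-hand side equals
  4 A^{2} \sin^{2}{\left(2 y \right)}
This must equal f(x, y) = 16 \sin^{2}{\left(2 y \right)} identically.
Matching coefficients of the independent functions:
  [\sin^{2}{\left(2 y \right)}]:  4 A^{2} = 16
These equations allow (A) = (-2) or (2).
Impose the point condition(s):
  u(0, 0) = -2  ⟹  A = -2
Only A = -2 satisfies everything.
Hence u(x, y) = - 2 \cos{\left(2 y \right)}.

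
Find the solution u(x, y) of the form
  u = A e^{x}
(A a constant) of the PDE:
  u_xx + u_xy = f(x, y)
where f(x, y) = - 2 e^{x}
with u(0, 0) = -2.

Substitute the ansatz u = A e^{x} into the left-hand side.
Derivatives of the ansatz:
  u_xx = A e^{x}
  u_xy = 0
Term by term:
  u_xx = A e^{x}
  u_xy = 0
So the left-hand side equals
  A e^{x}
This must equal f(x, y) = - 2 e^{x} identically.
Matching coefficients of the independent functions:
  [e^{x}]:  A = -2
Solving: A = -2.
Check against the point condition:
  u(0, 0) = -2  ⟹  A = -2  ✓
Hence u(x, y) = - 2 e^{x}.

Answer: u(x, y) = - 2 e^{x}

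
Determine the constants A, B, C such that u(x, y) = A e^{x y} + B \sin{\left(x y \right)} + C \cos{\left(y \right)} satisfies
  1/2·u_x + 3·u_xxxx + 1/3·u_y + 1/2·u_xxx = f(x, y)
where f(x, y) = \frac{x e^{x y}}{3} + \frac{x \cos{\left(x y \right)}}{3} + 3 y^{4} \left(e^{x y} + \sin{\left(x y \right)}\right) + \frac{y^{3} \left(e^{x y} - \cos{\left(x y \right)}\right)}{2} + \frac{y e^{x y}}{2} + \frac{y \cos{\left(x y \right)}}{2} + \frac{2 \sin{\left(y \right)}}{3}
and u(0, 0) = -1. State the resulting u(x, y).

Substitute the ansatz u = A e^{x y} + B \sin{\left(x y \right)} + C \cos{\left(y \right)} into the left-hand side.
Derivatives of the ansatz:
  u_x = A y e^{x y} + B y \cos{\left(x y \right)}
  u_xxxx = A y^{4} e^{x y} + B y^{4} \sin{\left(x y \right)}
  u_y = A x e^{x y} + B x \cos{\left(x y \right)} - C \sin{\left(y \right)}
  u_xxx = A y^{3} e^{x y} - B y^{3} \cos{\left(x y \right)}
Term by term:
  1/2·u_x = \frac{A y e^{x y}}{2} + \frac{B y \cos{\left(x y \right)}}{2}
  3·u_xxxx = 3 A y^{4} e^{x y} + 3 B y^{4} \sin{\left(x y \right)}
  1/3·u_y = \frac{A x e^{x y}}{3} + \frac{B x \cos{\left(x y \right)}}{3} - \frac{C \sin{\left(y \right)}}{3}
  1/2·u_xxx = \frac{A y^{3} e^{x y}}{2} - \frac{B y^{3} \cos{\left(x y \right)}}{2}
So the left-hand side equals
  \frac{A x e^{x y}}{3} + 3 A y^{4} e^{x y} + \frac{A y^{3} e^{x y}}{2} + \frac{A y e^{x y}}{2} + \frac{B x \cos{\left(x y \right)}}{3} + 3 B y^{4} \sin{\left(x y \right)} - \frac{B y^{3} \cos{\left(x y \right)}}{2} + \frac{B y \cos{\left(x y \right)}}{2} - \frac{C \sin{\left(y \right)}}{3}
This must equal f(x, y) identically; expanded, f = \frac{x e^{x y}}{3} + \frac{x \cos{\left(x y \right)}}{3} + 3 y^{4} e^{x y} + 3 y^{4} \sin{\left(x y \right)} + \frac{y^{3} e^{x y}}{2} - \frac{y^{3} \cos{\left(x y \right)}}{2} + \frac{y e^{x y}}{2} + \frac{y \cos{\left(x y \right)}}{2} + \frac{2 \sin{\left(y \right)}}{3}.
Matching coefficients of the independent functions:
  [x e^{x y}]:  \frac{A}{3} = \frac{1}{3}
  [x \cos{\left(x y \right)}]:  \frac{B}{3} = \frac{1}{3}
  [y e^{x y}, y^{3} e^{x y}]:  \frac{A}{2} = \frac{1}{2}
  [y \cos{\left(x y \right)}]:  \frac{B}{2} = \frac{1}{2}
  [y^{3} \cos{\left(x y \right)}]:  - \frac{B}{2} = - \frac{1}{2}
  [y^{4} e^{x y}]:  3 A = 3
  [y^{4} \sin{\left(x y \right)}]:  3 B = 3
  [\sin{\left(y \right)}]:  - \frac{C}{3} = \frac{2}{3}
Solving: A = 1, B = 1, C = -2.
Check against the point condition:
  u(0, 0) = -1  ⟹  A + C = -1  ✓
Hence u(x, y) = e^{x y} + \sin{\left(x y \right)} - 2 \cos{\left(y \right)}.

Answer: u(x, y) = e^{x y} + \sin{\left(x y \right)} - 2 \cos{\left(y \right)}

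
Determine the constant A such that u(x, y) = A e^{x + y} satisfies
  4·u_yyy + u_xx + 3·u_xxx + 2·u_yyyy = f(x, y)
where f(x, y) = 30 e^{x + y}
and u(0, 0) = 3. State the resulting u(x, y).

Substitute the ansatz u = A e^{x + y} into the left-hand side.
Derivatives of the ansatz:
  u_yyy = A e^{x} e^{y}
  u_xx = A e^{x} e^{y}
  u_xxx = A e^{x} e^{y}
  u_yyyy = A e^{x} e^{y}
Term by term:
  4·u_yyy = 4 A e^{x} e^{y}
  u_xx = A e^{x} e^{y}
  3·u_xxx = 3 A e^{x} e^{y}
  2·u_yyyy = 2 A e^{x} e^{y}
So the left-hand side equals
  10 A e^{x} e^{y}
This must equal f(x, y) identically; expanded, f = 30 e^{x} e^{y}.
Matching coefficients of the independent functions:
  [e^{x} e^{y}]:  10 A = 30
Solving: A = 3.
Check against the point condition:
  u(0, 0) = 3  ⟹  A = 3  ✓
Hence u(x, y) = 3 e^{x + y}.

Answer: u(x, y) = 3 e^{x + y}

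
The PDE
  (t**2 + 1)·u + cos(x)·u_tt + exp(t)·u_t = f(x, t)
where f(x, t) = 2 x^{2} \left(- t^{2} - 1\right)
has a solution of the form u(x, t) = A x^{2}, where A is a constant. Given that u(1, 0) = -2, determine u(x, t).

Substitute the ansatz u = A x^{2} into the left-hand side.
Derivatives of the ansatz:
  u_tt = 0
  u_t = 0
Term by term:
  (t**2 + 1)·u = A t^{2} x^{2} + A x^{2}
  cos(x)·u_tt = 0
  exp(t)·u_t = 0
So the left-hand side equals
  A t^{2} x^{2} + A x^{2}
This must equal f(x, t) identically; expanded, f = - 2 t^{2} x^{2} - 2 x^{2}.
Matching coefficients of the independent functions:
  [x^{2}, t^{2} x^{2}]:  A = -2
Solving: A = -2.
Check against the point condition:
  u(1, 0) = -2  ⟹  A = -2  ✓
Hence u(x, t) = - 2 x^{2}.

Answer: u(x, t) = - 2 x^{2}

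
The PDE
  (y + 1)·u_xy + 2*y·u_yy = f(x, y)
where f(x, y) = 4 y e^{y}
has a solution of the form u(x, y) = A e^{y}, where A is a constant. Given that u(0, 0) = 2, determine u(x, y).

Substitute the ansatz u = A e^{y} into the left-hand side.
Derivatives of the ansatz:
  u_xy = 0
  u_yy = A e^{y}
Term by term:
  (y + 1)·u_xy = 0
  2*y·u_yy = 2 A y e^{y}
So the left-hand side equals
  2 A y e^{y}
This must equal f(x, y) = 4 y e^{y} identically.
Matching coefficients of the independent functions:
  [y e^{y}]:  2 A = 4
Solving: A = 2.
Check against the point condition:
  u(0, 0) = 2  ⟹  A = 2  ✓
Hence u(x, y) = 2 e^{y}.

Answer: u(x, y) = 2 e^{y}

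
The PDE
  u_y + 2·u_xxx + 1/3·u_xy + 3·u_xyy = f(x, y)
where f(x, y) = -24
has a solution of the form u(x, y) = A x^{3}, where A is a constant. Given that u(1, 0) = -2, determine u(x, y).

Answer: u(x, y) = - 2 x^{3}

Derivation:
Substitute the ansatz u = A x^{3} into the left-hand side.
Derivatives of the ansatz:
  u_y = 0
  u_xxx = 6 A
  u_xy = 0
  u_xyy = 0
Term by term:
  u_y = 0
  2·u_xxx = 12 A
  1/3·u_xy = 0
  3·u_xyy = 0
So the left-hand side equals
  12 A
This must equal f(x, y) = -24 identically.
Matching coefficients of the independent functions:
  [constant term]:  12 A = -24
Solving: A = -2.
Check against the point condition:
  u(1, 0) = -2  ⟹  A = -2  ✓
Hence u(x, y) = - 2 x^{3}.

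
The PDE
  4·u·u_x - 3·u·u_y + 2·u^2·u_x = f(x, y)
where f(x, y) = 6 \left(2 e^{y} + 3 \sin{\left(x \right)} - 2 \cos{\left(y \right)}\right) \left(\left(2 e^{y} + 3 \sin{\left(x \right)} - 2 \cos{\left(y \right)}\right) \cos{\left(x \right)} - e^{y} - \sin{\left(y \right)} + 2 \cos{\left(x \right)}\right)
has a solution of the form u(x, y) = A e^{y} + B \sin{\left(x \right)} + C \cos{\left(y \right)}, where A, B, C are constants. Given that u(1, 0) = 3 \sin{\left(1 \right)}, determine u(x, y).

Answer: u(x, y) = 2 e^{y} + 3 \sin{\left(x \right)} - 2 \cos{\left(y \right)}

Derivation:
Substitute the ansatz u = A e^{y} + B \sin{\left(x \right)} + C \cos{\left(y \right)} into the left-hand side.
Derivatives of the ansatz:
  u_x = B \cos{\left(x \right)}
  u_y = A e^{y} - C \sin{\left(y \right)}
Term by term:
  4·u·u_x = 4 A B e^{y} \cos{\left(x \right)} + 4 B^{2} \sin{\left(x \right)} \cos{\left(x \right)} + 4 B C \cos{\left(x \right)} \cos{\left(y \right)}
  -3·u·u_y = - 3 A^{2} e^{2 y} - 3 A B e^{y} \sin{\left(x \right)} + 3 A C e^{y} \sin{\left(y \right)} - 3 A C e^{y} \cos{\left(y \right)} + 3 B C \sin{\left(x \right)} \sin{\left(y \right)} + 3 C^{2} \sin{\left(y \right)} \cos{\left(y \right)}
  2·u^2·u_x = 2 A^{2} B e^{2 y} \cos{\left(x \right)} + 4 A B^{2} e^{y} \sin{\left(x \right)} \cos{\left(x \right)} + 4 A B C e^{y} \cos{\left(x \right)} \cos{\left(y \right)} + 2 B^{3} \sin^{2}{\left(x \right)} \cos{\left(x \right)} + 4 B^{2} C \sin{\left(x \right)} \cos{\left(x \right)} \cos{\left(y \right)} + 2 B C^{2} \cos{\left(x \right)} \cos^{2}{\left(y \right)}
So the left-hand side equals
  2 A^{2} B e^{2 y} \cos{\left(x \right)} - 3 A^{2} e^{2 y} + 4 A B^{2} e^{y} \sin{\left(x \right)} \cos{\left(x \right)} + 4 A B C e^{y} \cos{\left(x \right)} \cos{\left(y \right)} - 3 A B e^{y} \sin{\left(x \right)} + 4 A B e^{y} \cos{\left(x \right)} + 3 A C e^{y} \sin{\left(y \right)} - 3 A C e^{y} \cos{\left(y \right)} + 2 B^{3} \sin^{2}{\left(x \right)} \cos{\left(x \right)} + 4 B^{2} C \sin{\left(x \right)} \cos{\left(x \right)} \cos{\left(y \right)} + 4 B^{2} \sin{\left(x \right)} \cos{\left(x \right)} + 2 B C^{2} \cos{\left(x \right)} \cos^{2}{\left(y \right)} + 3 B C \sin{\left(x \right)} \sin{\left(y \right)} + 4 B C \cos{\left(x \right)} \cos{\left(y \right)} + 3 C^{2} \sin{\left(y \right)} \cos{\left(y \right)}
This must equal f(x, y) identically; expanded, f = 24 e^{2 y} \cos{\left(x \right)} - 12 e^{2 y} + 72 e^{y} \sin{\left(x \right)} \cos{\left(x \right)} - 18 e^{y} \sin{\left(x \right)} - 12 e^{y} \sin{\left(y \right)} - 48 e^{y} \cos{\left(x \right)} \cos{\left(y \right)} + 24 e^{y} \cos{\left(x \right)} + 12 e^{y} \cos{\left(y \right)} + 54 \sin^{2}{\left(x \right)} \cos{\left(x \right)} - 18 \sin{\left(x \right)} \sin{\left(y \right)} - 72 \sin{\left(x \right)} \cos{\left(x \right)} \cos{\left(y \right)} + 36 \sin{\left(x \right)} \cos{\left(x \right)} + 12 \sin{\left(y \right)} \cos{\left(y \right)} + 24 \cos{\left(x \right)} \cos^{2}{\left(y \right)} - 24 \cos{\left(x \right)} \cos{\left(y \right)}.
Matching coefficients of the independent functions:
(each divided by its leading coefficient; functions giving the same equation are listed together)
  [e^{y} \sin{\left(x \right)}, e^{y} \cos{\left(x \right)}]:  A B - 6 = 0
  [e^{y} \sin{\left(y \right)}, e^{y} \cos{\left(y \right)}]:  A C + 4 = 0
  [e^{2 y} \cos{\left(x \right)}]:  A^{2} B - 12 = 0
  [\sin{\left(x \right)} \sin{\left(y \right)}, \cos{\left(x \right)} \cos{\left(y \right)}]:  B C + 6 = 0
  [\sin{\left(x \right)} \cos{\left(x \right)}]:  B^{2} - 9 = 0
  [\sin^{2}{\left(x \right)} \cos{\left(x \right)}]:  B^{3} - 27 = 0
  [\sin{\left(y \right)} \cos{\left(y \right)}]:  C^{2} - 4 = 0
  [\cos{\left(x \right)} \cos^{2}{\left(y \right)}]:  B C^{2} - 12 = 0
  [e^{y} \sin{\left(x \right)} \cos{\left(x \right)}]:  A B^{2} - 18 = 0
  [e^{y} \cos{\left(x \right)} \cos{\left(y \right)}]:  A B C + 12 = 0
  [\sin{\left(x \right)} \cos{\left(x \right)} \cos{\left(y \right)}]:  B^{2} C + 18 = 0
  [e^{2 y}]:  A^{2} - 4 = 0
Solving: A = 2, B = 3, C = -2.
Check against the point condition:
  u(1, 0) = 3 \sin{\left(1 \right)}  ⟹  A + B \sin{\left(1 \right)} + C = 3 \sin{\left(1 \right)}  ✓
Hence u(x, y) = 2 e^{y} + 3 \sin{\left(x \right)} - 2 \cos{\left(y \right)}.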